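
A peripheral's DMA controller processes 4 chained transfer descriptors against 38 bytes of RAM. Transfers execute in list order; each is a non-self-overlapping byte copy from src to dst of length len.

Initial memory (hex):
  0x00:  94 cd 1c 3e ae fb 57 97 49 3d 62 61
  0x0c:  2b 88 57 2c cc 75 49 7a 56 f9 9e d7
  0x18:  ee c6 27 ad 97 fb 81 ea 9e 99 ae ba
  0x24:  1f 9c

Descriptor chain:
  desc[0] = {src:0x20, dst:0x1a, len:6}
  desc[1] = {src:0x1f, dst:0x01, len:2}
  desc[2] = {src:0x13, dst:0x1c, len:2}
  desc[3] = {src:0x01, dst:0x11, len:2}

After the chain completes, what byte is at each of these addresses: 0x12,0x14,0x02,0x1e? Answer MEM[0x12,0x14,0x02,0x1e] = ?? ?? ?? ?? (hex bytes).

MEM[0x12,0x14,0x02,0x1e] = 9e 56 9e 1f

[0] 0x20->0x1a len=6 : 9e 99 ae ba 1f 9c
[1] 0x1f->0x01 len=2 : 9c 9e
[2] 0x13->0x1c len=2 : 7a 56
[3] 0x01->0x11 len=2 : 9c 9e
query mem[0x12]=0x9e, mem[0x14]=0x56, mem[0x02]=0x9e, mem[0x1e]=0x1f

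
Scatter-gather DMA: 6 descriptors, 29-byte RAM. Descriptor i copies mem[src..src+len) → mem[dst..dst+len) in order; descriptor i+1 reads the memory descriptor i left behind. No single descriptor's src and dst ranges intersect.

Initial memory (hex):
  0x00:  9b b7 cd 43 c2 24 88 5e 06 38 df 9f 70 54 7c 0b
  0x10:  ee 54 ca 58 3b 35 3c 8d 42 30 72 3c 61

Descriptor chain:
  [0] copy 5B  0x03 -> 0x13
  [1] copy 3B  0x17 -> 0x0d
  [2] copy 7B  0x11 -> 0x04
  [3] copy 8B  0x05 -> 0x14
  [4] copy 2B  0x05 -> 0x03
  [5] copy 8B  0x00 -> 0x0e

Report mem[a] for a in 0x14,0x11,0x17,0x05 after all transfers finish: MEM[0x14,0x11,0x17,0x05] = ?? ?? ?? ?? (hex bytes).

#0 dst[0x13+5] := {0x43,0xc2,0x24,0x88,0x5e}
#1 dst[0x0d+3] := {0x5e,0x42,0x30}
#2 dst[0x04+7] := {0x54,0xca,0x43,0xc2,0x24,0x88,0x5e}
#3 dst[0x14+8] := {0xca,0x43,0xc2,0x24,0x88,0x5e,0x9f,0x70}
#4 dst[0x03+2] := {0xca,0x43}
#5 dst[0x0e+8] := {0x9b,0xb7,0xcd,0xca,0x43,0xca,0x43,0xc2}
query mem[0x14]=0x43, mem[0x11]=0xca, mem[0x17]=0x24, mem[0x05]=0xca

MEM[0x14,0x11,0x17,0x05] = 43 ca 24 ca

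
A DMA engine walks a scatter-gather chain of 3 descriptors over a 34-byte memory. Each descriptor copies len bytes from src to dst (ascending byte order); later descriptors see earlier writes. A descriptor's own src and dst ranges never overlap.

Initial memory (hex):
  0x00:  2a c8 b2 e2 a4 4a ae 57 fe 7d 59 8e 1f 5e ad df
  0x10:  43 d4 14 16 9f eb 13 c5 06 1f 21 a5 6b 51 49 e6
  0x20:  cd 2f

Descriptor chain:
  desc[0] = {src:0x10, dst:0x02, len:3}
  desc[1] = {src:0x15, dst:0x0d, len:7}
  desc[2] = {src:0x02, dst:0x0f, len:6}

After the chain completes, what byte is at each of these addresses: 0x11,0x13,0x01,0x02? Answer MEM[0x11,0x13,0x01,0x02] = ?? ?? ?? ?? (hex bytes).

D0: mem[0x02..0x04] <- [43 d4 14]
D1: mem[0x0d..0x13] <- [eb 13 c5 06 1f 21 a5]
D2: mem[0x0f..0x14] <- [43 d4 14 4a ae 57]
query mem[0x11]=0x14, mem[0x13]=0xae, mem[0x01]=0xc8, mem[0x02]=0x43

MEM[0x11,0x13,0x01,0x02] = 14 ae c8 43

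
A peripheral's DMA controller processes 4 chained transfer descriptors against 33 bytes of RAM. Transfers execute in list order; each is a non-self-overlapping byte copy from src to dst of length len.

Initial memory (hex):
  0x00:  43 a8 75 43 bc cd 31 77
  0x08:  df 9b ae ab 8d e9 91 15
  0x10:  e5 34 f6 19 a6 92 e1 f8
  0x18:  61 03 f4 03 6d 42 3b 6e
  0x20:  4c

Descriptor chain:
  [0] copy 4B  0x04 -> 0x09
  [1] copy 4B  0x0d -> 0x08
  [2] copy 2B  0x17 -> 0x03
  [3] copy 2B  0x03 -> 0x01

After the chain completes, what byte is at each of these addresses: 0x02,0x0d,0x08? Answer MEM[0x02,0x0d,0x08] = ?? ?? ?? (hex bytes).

D0: mem[0x09..0x0c] <- [bc cd 31 77]
D1: mem[0x08..0x0b] <- [e9 91 15 e5]
D2: mem[0x03..0x04] <- [f8 61]
D3: mem[0x01..0x02] <- [f8 61]
query mem[0x02]=0x61, mem[0x0d]=0xe9, mem[0x08]=0xe9

MEM[0x02,0x0d,0x08] = 61 e9 e9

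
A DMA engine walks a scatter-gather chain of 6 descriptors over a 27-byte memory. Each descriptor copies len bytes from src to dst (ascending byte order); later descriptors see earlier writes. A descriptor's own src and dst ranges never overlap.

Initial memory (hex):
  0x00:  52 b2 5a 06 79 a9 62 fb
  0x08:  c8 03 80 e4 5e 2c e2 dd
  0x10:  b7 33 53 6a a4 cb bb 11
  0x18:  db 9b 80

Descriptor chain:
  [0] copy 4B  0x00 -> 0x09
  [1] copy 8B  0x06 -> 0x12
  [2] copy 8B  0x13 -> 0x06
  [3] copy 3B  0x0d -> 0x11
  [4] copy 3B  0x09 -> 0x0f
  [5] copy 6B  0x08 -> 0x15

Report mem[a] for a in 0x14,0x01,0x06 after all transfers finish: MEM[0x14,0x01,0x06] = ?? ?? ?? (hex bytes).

  after D0: wrote 4B at 0x09 = 52b25a06
  after D1: wrote 8B at 0x12 = 62fbc852b25a062c
  after D2: wrote 8B at 0x06 = fbc852b25a062c80
  after D3: wrote 3B at 0x11 = 80e2dd
  after D4: wrote 3B at 0x0f = b25a06
  after D5: wrote 6B at 0x15 = 52b25a062c80
query mem[0x14]=0xc8, mem[0x01]=0xb2, mem[0x06]=0xfb

MEM[0x14,0x01,0x06] = c8 b2 fb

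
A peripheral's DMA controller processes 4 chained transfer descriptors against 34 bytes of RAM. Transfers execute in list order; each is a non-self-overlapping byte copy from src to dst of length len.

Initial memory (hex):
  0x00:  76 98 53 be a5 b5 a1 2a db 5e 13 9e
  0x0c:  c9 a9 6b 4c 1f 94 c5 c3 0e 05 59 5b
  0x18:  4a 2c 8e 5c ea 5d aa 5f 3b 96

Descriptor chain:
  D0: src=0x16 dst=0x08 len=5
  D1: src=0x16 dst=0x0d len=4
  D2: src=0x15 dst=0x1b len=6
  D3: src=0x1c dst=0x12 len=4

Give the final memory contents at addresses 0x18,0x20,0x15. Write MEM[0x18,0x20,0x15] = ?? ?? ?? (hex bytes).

MEM[0x18,0x20,0x15] = 4a 8e 2c

[0] 0x16->0x08 len=5 : 59 5b 4a 2c 8e
[1] 0x16->0x0d len=4 : 59 5b 4a 2c
[2] 0x15->0x1b len=6 : 05 59 5b 4a 2c 8e
[3] 0x1c->0x12 len=4 : 59 5b 4a 2c
query mem[0x18]=0x4a, mem[0x20]=0x8e, mem[0x15]=0x2c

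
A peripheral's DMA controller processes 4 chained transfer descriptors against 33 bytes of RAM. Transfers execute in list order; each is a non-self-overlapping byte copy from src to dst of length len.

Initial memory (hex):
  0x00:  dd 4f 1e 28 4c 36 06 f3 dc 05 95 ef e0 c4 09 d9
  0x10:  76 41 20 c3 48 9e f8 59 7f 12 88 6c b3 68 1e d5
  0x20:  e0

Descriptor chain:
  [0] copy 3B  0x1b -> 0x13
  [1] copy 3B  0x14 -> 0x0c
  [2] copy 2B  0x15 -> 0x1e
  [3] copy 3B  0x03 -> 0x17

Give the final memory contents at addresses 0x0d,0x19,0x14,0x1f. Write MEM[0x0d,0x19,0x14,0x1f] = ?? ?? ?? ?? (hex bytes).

MEM[0x0d,0x19,0x14,0x1f] = 68 36 b3 f8

#0 dst[0x13+3] := {0x6c,0xb3,0x68}
#1 dst[0x0c+3] := {0xb3,0x68,0xf8}
#2 dst[0x1e+2] := {0x68,0xf8}
#3 dst[0x17+3] := {0x28,0x4c,0x36}
query mem[0x0d]=0x68, mem[0x19]=0x36, mem[0x14]=0xb3, mem[0x1f]=0xf8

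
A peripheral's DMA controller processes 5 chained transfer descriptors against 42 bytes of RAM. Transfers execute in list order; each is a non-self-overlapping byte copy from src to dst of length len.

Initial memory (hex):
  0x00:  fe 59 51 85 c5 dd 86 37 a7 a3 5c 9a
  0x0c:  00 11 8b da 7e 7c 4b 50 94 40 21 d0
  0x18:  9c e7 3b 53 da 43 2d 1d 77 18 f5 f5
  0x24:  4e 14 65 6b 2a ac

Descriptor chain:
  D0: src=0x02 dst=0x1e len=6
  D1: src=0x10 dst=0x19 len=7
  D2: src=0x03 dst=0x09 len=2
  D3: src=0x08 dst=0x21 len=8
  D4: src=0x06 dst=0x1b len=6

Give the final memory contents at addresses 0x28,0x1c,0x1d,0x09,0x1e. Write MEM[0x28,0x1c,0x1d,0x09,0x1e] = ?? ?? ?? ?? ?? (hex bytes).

D0: mem[0x1e..0x23] <- [51 85 c5 dd 86 37]
D1: mem[0x19..0x1f] <- [7e 7c 4b 50 94 40 21]
D2: mem[0x09..0x0a] <- [85 c5]
D3: mem[0x21..0x28] <- [a7 85 c5 9a 00 11 8b da]
D4: mem[0x1b..0x20] <- [86 37 a7 85 c5 9a]
query mem[0x28]=0xda, mem[0x1c]=0x37, mem[0x1d]=0xa7, mem[0x09]=0x85, mem[0x1e]=0x85

MEM[0x28,0x1c,0x1d,0x09,0x1e] = da 37 a7 85 85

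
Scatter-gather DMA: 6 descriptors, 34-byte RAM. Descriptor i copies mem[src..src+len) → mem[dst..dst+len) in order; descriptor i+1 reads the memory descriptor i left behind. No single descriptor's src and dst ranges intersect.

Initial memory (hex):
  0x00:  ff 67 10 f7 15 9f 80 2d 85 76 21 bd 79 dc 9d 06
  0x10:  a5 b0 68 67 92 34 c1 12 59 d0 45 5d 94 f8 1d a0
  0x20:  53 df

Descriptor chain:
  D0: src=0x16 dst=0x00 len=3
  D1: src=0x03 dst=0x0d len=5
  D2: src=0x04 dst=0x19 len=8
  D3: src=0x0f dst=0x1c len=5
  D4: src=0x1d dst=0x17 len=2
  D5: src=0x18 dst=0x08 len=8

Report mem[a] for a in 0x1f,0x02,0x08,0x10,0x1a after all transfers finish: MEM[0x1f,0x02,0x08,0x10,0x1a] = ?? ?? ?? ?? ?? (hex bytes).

D0: mem[0x00..0x02] <- [c1 12 59]
D1: mem[0x0d..0x11] <- [f7 15 9f 80 2d]
D2: mem[0x19..0x20] <- [15 9f 80 2d 85 76 21 bd]
D3: mem[0x1c..0x20] <- [9f 80 2d 68 67]
D4: mem[0x17..0x18] <- [80 2d]
D5: mem[0x08..0x0f] <- [2d 15 9f 80 9f 80 2d 68]
query mem[0x1f]=0x68, mem[0x02]=0x59, mem[0x08]=0x2d, mem[0x10]=0x80, mem[0x1a]=0x9f

MEM[0x1f,0x02,0x08,0x10,0x1a] = 68 59 2d 80 9f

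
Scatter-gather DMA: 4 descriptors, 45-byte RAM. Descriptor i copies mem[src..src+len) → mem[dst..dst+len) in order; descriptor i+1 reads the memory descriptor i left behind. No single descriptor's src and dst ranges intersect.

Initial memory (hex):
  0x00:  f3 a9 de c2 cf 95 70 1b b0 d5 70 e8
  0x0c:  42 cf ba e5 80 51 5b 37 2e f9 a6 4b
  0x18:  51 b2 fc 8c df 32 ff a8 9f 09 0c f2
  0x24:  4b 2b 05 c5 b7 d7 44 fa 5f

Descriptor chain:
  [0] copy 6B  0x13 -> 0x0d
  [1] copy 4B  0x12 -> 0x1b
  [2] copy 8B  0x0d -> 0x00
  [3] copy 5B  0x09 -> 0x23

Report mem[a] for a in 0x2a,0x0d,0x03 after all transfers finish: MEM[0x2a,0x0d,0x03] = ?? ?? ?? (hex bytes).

MEM[0x2a,0x0d,0x03] = 44 37 a6

#0 dst[0x0d+6] := {0x37,0x2e,0xf9,0xa6,0x4b,0x51}
#1 dst[0x1b+4] := {0x51,0x37,0x2e,0xf9}
#2 dst[0x00+8] := {0x37,0x2e,0xf9,0xa6,0x4b,0x51,0x37,0x2e}
#3 dst[0x23+5] := {0xd5,0x70,0xe8,0x42,0x37}
query mem[0x2a]=0x44, mem[0x0d]=0x37, mem[0x03]=0xa6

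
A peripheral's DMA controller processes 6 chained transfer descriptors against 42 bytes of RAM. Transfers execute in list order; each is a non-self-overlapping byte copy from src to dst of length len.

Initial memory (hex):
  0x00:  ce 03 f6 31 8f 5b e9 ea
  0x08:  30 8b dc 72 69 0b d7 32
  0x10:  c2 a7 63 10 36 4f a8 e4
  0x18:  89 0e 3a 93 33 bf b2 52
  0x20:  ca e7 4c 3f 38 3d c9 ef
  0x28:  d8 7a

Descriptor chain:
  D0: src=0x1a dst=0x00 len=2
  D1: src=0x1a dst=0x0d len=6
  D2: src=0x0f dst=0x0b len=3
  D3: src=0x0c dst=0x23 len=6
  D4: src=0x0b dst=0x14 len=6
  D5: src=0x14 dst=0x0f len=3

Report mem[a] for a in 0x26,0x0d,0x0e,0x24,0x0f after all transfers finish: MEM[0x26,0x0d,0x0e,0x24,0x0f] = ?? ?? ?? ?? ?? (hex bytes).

MEM[0x26,0x0d,0x0e,0x24,0x0f] = 33 b2 93 b2 33

[0] 0x1a->0x00 len=2 : 3a 93
[1] 0x1a->0x0d len=6 : 3a 93 33 bf b2 52
[2] 0x0f->0x0b len=3 : 33 bf b2
[3] 0x0c->0x23 len=6 : bf b2 93 33 bf b2
[4] 0x0b->0x14 len=6 : 33 bf b2 93 33 bf
[5] 0x14->0x0f len=3 : 33 bf b2
query mem[0x26]=0x33, mem[0x0d]=0xb2, mem[0x0e]=0x93, mem[0x24]=0xb2, mem[0x0f]=0x33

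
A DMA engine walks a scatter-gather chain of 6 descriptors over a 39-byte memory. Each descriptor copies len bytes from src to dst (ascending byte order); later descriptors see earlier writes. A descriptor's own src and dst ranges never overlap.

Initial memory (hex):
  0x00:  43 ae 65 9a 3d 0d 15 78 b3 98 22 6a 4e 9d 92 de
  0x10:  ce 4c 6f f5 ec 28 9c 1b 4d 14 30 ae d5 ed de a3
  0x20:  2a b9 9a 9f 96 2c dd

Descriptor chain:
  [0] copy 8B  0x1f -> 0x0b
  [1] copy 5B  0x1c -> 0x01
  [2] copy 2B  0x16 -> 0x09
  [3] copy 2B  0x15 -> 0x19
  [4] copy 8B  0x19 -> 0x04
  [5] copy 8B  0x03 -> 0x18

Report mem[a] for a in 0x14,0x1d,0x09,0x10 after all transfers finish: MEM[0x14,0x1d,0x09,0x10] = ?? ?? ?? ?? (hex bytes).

MEM[0x14,0x1d,0x09,0x10] = ec ed de 96

#0 dst[0x0b+8] := {0xa3,0x2a,0xb9,0x9a,0x9f,0x96,0x2c,0xdd}
#1 dst[0x01+5] := {0xd5,0xed,0xde,0xa3,0x2a}
#2 dst[0x09+2] := {0x9c,0x1b}
#3 dst[0x19+2] := {0x28,0x9c}
#4 dst[0x04+8] := {0x28,0x9c,0xae,0xd5,0xed,0xde,0xa3,0x2a}
#5 dst[0x18+8] := {0xde,0x28,0x9c,0xae,0xd5,0xed,0xde,0xa3}
query mem[0x14]=0xec, mem[0x1d]=0xed, mem[0x09]=0xde, mem[0x10]=0x96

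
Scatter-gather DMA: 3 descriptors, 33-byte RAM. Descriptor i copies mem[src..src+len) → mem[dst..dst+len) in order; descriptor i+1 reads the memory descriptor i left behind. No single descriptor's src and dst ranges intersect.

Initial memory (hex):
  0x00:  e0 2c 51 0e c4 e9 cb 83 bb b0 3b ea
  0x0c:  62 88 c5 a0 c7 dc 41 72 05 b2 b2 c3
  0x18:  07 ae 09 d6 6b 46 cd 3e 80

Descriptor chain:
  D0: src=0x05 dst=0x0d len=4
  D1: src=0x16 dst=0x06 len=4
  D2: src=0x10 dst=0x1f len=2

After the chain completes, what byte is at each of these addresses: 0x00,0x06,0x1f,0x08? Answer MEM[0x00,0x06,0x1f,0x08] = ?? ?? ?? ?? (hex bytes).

MEM[0x00,0x06,0x1f,0x08] = e0 b2 bb 07

#0 dst[0x0d+4] := {0xe9,0xcb,0x83,0xbb}
#1 dst[0x06+4] := {0xb2,0xc3,0x07,0xae}
#2 dst[0x1f+2] := {0xbb,0xdc}
query mem[0x00]=0xe0, mem[0x06]=0xb2, mem[0x1f]=0xbb, mem[0x08]=0x07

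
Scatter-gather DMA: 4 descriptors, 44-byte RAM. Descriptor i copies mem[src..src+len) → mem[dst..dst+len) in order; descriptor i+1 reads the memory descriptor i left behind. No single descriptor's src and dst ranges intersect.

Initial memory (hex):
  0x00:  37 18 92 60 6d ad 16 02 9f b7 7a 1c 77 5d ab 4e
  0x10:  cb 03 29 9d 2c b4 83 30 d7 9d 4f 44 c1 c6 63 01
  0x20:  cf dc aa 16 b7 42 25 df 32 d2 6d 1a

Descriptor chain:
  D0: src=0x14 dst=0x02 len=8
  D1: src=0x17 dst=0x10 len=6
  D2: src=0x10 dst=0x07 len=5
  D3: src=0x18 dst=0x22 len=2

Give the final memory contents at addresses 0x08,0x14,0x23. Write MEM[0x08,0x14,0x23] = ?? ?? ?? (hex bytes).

[0] 0x14->0x02 len=8 : 2c b4 83 30 d7 9d 4f 44
[1] 0x17->0x10 len=6 : 30 d7 9d 4f 44 c1
[2] 0x10->0x07 len=5 : 30 d7 9d 4f 44
[3] 0x18->0x22 len=2 : d7 9d
query mem[0x08]=0xd7, mem[0x14]=0x44, mem[0x23]=0x9d

MEM[0x08,0x14,0x23] = d7 44 9d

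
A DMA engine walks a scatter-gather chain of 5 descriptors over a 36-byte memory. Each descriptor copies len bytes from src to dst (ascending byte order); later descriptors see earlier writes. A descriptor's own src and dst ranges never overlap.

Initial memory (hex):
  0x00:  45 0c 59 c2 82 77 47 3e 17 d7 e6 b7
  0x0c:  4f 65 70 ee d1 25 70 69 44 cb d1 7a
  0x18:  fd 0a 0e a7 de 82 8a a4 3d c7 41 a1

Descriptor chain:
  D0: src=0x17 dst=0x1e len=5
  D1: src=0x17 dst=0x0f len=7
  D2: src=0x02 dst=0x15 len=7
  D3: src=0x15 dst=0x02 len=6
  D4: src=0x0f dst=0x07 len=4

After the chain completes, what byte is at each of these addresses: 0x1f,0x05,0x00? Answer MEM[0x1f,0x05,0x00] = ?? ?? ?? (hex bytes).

MEM[0x1f,0x05,0x00] = fd 77 45

D0: mem[0x1e..0x22] <- [7a fd 0a 0e a7]
D1: mem[0x0f..0x15] <- [7a fd 0a 0e a7 de 82]
D2: mem[0x15..0x1b] <- [59 c2 82 77 47 3e 17]
D3: mem[0x02..0x07] <- [59 c2 82 77 47 3e]
D4: mem[0x07..0x0a] <- [7a fd 0a 0e]
query mem[0x1f]=0xfd, mem[0x05]=0x77, mem[0x00]=0x45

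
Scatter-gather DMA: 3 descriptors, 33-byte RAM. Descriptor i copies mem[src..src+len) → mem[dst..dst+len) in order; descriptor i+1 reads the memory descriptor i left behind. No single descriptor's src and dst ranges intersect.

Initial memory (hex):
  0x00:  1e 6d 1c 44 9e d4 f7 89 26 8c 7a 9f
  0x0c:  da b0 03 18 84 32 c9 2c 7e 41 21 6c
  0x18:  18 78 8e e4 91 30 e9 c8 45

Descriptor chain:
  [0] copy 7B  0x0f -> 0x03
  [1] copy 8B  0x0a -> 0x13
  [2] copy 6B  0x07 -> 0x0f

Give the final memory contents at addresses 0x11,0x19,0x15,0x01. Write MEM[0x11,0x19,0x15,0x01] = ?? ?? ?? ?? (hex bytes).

MEM[0x11,0x19,0x15,0x01] = 41 84 da 6d

D0: mem[0x03..0x09] <- [18 84 32 c9 2c 7e 41]
D1: mem[0x13..0x1a] <- [7a 9f da b0 03 18 84 32]
D2: mem[0x0f..0x14] <- [2c 7e 41 7a 9f da]
query mem[0x11]=0x41, mem[0x19]=0x84, mem[0x15]=0xda, mem[0x01]=0x6d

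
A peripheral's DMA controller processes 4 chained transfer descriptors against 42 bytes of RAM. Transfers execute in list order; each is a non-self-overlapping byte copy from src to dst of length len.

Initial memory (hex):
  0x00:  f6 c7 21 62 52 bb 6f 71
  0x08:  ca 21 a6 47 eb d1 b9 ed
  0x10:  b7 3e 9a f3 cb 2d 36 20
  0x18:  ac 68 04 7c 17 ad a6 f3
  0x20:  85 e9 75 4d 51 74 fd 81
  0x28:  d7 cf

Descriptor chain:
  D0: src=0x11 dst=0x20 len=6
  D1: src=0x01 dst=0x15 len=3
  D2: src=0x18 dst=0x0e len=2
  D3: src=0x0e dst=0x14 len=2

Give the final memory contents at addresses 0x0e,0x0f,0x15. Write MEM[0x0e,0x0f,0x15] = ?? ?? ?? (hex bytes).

MEM[0x0e,0x0f,0x15] = ac 68 68

D0: mem[0x20..0x25] <- [3e 9a f3 cb 2d 36]
D1: mem[0x15..0x17] <- [c7 21 62]
D2: mem[0x0e..0x0f] <- [ac 68]
D3: mem[0x14..0x15] <- [ac 68]
query mem[0x0e]=0xac, mem[0x0f]=0x68, mem[0x15]=0x68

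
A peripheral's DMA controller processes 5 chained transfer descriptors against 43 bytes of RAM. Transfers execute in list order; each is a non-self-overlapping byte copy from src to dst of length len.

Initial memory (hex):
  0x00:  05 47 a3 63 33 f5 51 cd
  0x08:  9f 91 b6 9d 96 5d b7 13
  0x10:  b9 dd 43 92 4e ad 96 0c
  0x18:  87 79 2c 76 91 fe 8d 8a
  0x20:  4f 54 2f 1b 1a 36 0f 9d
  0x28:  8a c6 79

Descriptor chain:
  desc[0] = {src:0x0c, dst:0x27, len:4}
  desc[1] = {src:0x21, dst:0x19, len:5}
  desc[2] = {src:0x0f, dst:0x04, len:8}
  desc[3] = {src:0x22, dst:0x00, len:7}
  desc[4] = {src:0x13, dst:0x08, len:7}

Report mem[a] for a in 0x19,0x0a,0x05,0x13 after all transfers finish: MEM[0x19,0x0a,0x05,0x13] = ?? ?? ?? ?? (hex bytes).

MEM[0x19,0x0a,0x05,0x13] = 54 ad 96 92

D0: mem[0x27..0x2a] <- [96 5d b7 13]
D1: mem[0x19..0x1d] <- [54 2f 1b 1a 36]
D2: mem[0x04..0x0b] <- [13 b9 dd 43 92 4e ad 96]
D3: mem[0x00..0x06] <- [2f 1b 1a 36 0f 96 5d]
D4: mem[0x08..0x0e] <- [92 4e ad 96 0c 87 54]
query mem[0x19]=0x54, mem[0x0a]=0xad, mem[0x05]=0x96, mem[0x13]=0x92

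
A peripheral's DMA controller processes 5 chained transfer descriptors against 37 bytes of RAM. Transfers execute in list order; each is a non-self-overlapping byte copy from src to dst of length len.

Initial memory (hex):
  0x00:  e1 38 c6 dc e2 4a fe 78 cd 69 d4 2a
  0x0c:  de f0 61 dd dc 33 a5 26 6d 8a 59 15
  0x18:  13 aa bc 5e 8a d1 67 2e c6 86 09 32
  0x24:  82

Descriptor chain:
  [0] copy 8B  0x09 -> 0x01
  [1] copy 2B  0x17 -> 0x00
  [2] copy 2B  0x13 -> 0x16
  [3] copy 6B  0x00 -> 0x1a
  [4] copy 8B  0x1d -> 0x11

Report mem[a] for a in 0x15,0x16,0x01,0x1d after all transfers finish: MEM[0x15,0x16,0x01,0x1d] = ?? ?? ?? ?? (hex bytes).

D0: mem[0x01..0x08] <- [69 d4 2a de f0 61 dd dc]
D1: mem[0x00..0x01] <- [15 13]
D2: mem[0x16..0x17] <- [26 6d]
D3: mem[0x1a..0x1f] <- [15 13 d4 2a de f0]
D4: mem[0x11..0x18] <- [2a de f0 c6 86 09 32 82]
query mem[0x15]=0x86, mem[0x16]=0x09, mem[0x01]=0x13, mem[0x1d]=0x2a

MEM[0x15,0x16,0x01,0x1d] = 86 09 13 2a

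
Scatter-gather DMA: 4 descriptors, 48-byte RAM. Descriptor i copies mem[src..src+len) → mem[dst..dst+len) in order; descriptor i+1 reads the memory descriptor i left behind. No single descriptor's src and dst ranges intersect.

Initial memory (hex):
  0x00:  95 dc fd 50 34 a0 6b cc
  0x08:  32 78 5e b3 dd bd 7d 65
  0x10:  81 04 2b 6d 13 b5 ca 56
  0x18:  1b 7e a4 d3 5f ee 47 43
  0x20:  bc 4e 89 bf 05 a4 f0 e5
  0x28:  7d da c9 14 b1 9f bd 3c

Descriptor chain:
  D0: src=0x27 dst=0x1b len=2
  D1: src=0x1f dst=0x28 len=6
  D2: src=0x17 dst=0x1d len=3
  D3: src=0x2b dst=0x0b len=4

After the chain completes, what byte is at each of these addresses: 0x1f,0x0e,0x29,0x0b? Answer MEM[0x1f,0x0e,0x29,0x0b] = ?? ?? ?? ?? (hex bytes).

#0 dst[0x1b+2] := {0xe5,0x7d}
#1 dst[0x28+6] := {0x43,0xbc,0x4e,0x89,0xbf,0x05}
#2 dst[0x1d+3] := {0x56,0x1b,0x7e}
#3 dst[0x0b+4] := {0x89,0xbf,0x05,0xbd}
query mem[0x1f]=0x7e, mem[0x0e]=0xbd, mem[0x29]=0xbc, mem[0x0b]=0x89

MEM[0x1f,0x0e,0x29,0x0b] = 7e bd bc 89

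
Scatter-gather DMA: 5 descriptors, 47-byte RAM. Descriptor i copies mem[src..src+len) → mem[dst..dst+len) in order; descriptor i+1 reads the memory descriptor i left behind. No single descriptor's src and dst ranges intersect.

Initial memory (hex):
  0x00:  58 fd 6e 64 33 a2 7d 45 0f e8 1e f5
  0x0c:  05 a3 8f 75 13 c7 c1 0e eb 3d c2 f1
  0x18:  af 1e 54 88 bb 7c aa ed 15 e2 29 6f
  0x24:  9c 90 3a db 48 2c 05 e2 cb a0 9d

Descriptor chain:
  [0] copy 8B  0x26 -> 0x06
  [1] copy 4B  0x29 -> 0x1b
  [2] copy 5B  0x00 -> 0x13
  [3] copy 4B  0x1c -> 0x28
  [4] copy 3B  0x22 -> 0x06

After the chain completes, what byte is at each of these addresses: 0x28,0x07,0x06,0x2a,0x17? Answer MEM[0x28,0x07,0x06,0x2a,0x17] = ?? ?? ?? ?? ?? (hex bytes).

  after D0: wrote 8B at 0x06 = 3adb482c05e2cba0
  after D1: wrote 4B at 0x1b = 2c05e2cb
  after D2: wrote 5B at 0x13 = 58fd6e6433
  after D3: wrote 4B at 0x28 = 05e2cbed
  after D4: wrote 3B at 0x06 = 296f9c
query mem[0x28]=0x05, mem[0x07]=0x6f, mem[0x06]=0x29, mem[0x2a]=0xcb, mem[0x17]=0x33

MEM[0x28,0x07,0x06,0x2a,0x17] = 05 6f 29 cb 33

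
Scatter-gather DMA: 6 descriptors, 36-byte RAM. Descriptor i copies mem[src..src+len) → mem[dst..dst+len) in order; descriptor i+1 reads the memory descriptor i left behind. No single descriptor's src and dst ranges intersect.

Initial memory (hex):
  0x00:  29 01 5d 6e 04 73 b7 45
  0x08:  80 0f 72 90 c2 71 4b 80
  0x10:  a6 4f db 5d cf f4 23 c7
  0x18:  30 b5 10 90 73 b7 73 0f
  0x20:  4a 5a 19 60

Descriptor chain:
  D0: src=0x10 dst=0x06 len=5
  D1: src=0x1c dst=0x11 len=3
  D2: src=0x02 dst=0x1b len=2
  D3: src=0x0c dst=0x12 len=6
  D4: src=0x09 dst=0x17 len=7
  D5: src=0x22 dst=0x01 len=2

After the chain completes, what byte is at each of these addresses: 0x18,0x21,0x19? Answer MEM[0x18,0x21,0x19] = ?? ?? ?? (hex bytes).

#0 dst[0x06+5] := {0xa6,0x4f,0xdb,0x5d,0xcf}
#1 dst[0x11+3] := {0x73,0xb7,0x73}
#2 dst[0x1b+2] := {0x5d,0x6e}
#3 dst[0x12+6] := {0xc2,0x71,0x4b,0x80,0xa6,0x73}
#4 dst[0x17+7] := {0x5d,0xcf,0x90,0xc2,0x71,0x4b,0x80}
#5 dst[0x01+2] := {0x19,0x60}
query mem[0x18]=0xcf, mem[0x21]=0x5a, mem[0x19]=0x90

MEM[0x18,0x21,0x19] = cf 5a 90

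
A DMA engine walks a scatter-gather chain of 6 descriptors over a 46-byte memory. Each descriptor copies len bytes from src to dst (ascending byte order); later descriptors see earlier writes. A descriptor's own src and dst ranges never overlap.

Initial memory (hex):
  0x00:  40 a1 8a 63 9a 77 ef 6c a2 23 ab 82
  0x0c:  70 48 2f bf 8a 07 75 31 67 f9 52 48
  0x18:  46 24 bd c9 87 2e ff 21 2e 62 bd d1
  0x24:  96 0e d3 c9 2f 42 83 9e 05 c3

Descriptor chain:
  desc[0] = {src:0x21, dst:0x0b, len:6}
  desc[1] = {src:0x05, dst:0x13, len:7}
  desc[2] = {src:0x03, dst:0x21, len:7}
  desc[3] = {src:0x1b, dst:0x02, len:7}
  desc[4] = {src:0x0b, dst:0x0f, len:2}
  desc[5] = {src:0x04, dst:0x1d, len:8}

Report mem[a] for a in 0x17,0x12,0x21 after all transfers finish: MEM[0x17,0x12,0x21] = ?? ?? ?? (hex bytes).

MEM[0x17,0x12,0x21] = 23 75 63

D0: mem[0x0b..0x10] <- [62 bd d1 96 0e d3]
D1: mem[0x13..0x19] <- [77 ef 6c a2 23 ab 62]
D2: mem[0x21..0x27] <- [63 9a 77 ef 6c a2 23]
D3: mem[0x02..0x08] <- [c9 87 2e ff 21 2e 63]
D4: mem[0x0f..0x10] <- [62 bd]
D5: mem[0x1d..0x24] <- [2e ff 21 2e 63 23 ab 62]
query mem[0x17]=0x23, mem[0x12]=0x75, mem[0x21]=0x63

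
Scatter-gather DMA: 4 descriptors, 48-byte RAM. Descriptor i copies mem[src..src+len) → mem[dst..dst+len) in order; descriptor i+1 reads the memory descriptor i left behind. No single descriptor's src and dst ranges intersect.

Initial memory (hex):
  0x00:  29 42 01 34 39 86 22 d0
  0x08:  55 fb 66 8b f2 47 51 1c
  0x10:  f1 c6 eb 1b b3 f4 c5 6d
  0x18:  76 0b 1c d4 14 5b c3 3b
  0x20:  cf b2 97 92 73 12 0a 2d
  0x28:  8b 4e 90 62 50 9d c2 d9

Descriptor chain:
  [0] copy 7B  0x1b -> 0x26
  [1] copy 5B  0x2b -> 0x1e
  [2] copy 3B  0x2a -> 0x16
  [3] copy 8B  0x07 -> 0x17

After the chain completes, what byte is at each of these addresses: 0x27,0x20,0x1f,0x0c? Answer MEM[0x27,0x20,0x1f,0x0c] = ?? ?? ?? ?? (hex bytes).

MEM[0x27,0x20,0x1f,0x0c] = 14 9d b2 f2

#0 dst[0x26+7] := {0xd4,0x14,0x5b,0xc3,0x3b,0xcf,0xb2}
#1 dst[0x1e+5] := {0xcf,0xb2,0x9d,0xc2,0xd9}
#2 dst[0x16+3] := {0x3b,0xcf,0xb2}
#3 dst[0x17+8] := {0xd0,0x55,0xfb,0x66,0x8b,0xf2,0x47,0x51}
query mem[0x27]=0x14, mem[0x20]=0x9d, mem[0x1f]=0xb2, mem[0x0c]=0xf2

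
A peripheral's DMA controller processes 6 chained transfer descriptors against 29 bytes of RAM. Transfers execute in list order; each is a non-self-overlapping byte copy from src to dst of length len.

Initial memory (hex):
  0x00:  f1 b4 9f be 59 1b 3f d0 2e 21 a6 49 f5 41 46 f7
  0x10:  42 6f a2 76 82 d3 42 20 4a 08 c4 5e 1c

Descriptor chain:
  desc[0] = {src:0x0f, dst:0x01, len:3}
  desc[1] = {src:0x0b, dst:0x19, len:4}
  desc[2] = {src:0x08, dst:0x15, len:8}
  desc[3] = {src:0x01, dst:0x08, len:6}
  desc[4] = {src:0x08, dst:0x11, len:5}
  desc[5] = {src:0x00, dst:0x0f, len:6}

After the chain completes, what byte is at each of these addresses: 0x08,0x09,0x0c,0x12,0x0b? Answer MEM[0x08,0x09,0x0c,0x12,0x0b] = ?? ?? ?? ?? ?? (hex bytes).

MEM[0x08,0x09,0x0c,0x12,0x0b] = f7 42 1b 6f 59

  after D0: wrote 3B at 0x01 = f7426f
  after D1: wrote 4B at 0x19 = 49f54146
  after D2: wrote 8B at 0x15 = 2e21a649f54146f7
  after D3: wrote 6B at 0x08 = f7426f591b3f
  after D4: wrote 5B at 0x11 = f7426f591b
  after D5: wrote 6B at 0x0f = f1f7426f591b
query mem[0x08]=0xf7, mem[0x09]=0x42, mem[0x0c]=0x1b, mem[0x12]=0x6f, mem[0x0b]=0x59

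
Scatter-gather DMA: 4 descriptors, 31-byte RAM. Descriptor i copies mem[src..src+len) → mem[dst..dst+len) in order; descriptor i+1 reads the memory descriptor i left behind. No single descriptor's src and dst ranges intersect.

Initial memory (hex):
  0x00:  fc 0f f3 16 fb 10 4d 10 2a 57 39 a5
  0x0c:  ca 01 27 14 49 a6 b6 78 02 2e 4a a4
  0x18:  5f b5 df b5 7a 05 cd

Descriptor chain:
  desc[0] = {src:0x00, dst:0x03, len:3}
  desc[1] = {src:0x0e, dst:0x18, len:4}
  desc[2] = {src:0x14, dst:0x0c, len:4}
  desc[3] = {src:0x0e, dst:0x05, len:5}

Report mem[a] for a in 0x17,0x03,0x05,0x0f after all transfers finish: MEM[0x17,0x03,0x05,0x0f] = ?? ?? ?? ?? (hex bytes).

  after D0: wrote 3B at 0x03 = fc0ff3
  after D1: wrote 4B at 0x18 = 271449a6
  after D2: wrote 4B at 0x0c = 022e4aa4
  after D3: wrote 5B at 0x05 = 4aa449a6b6
query mem[0x17]=0xa4, mem[0x03]=0xfc, mem[0x05]=0x4a, mem[0x0f]=0xa4

MEM[0x17,0x03,0x05,0x0f] = a4 fc 4a a4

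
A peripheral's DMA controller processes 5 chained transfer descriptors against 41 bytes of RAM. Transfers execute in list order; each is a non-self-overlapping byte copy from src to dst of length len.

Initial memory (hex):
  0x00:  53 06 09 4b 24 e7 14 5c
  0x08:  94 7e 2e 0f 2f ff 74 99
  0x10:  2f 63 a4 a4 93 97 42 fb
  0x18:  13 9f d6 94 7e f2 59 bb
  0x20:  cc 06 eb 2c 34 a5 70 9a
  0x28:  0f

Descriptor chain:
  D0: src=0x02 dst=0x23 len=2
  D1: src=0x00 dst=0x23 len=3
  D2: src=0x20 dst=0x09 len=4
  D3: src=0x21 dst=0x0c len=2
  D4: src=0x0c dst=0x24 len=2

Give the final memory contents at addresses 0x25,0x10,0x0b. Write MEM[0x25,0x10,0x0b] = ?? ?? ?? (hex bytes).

[0] 0x02->0x23 len=2 : 09 4b
[1] 0x00->0x23 len=3 : 53 06 09
[2] 0x20->0x09 len=4 : cc 06 eb 53
[3] 0x21->0x0c len=2 : 06 eb
[4] 0x0c->0x24 len=2 : 06 eb
query mem[0x25]=0xeb, mem[0x10]=0x2f, mem[0x0b]=0xeb

MEM[0x25,0x10,0x0b] = eb 2f eb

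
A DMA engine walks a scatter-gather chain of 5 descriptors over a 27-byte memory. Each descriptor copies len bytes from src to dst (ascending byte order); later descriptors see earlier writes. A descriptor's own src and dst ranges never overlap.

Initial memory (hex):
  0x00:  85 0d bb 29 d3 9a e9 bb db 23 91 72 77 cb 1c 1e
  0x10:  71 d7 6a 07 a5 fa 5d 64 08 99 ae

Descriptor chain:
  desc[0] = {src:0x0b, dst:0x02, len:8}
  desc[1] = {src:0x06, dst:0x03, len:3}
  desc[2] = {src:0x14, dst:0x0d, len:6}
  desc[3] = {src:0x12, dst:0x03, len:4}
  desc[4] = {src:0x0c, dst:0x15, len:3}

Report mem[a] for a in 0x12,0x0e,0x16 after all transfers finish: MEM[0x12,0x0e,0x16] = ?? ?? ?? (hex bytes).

  after D0: wrote 8B at 0x02 = 7277cb1c1e71d76a
  after D1: wrote 3B at 0x03 = 1e71d7
  after D2: wrote 6B at 0x0d = a5fa5d640899
  after D3: wrote 4B at 0x03 = 9907a5fa
  after D4: wrote 3B at 0x15 = 77a5fa
query mem[0x12]=0x99, mem[0x0e]=0xfa, mem[0x16]=0xa5

MEM[0x12,0x0e,0x16] = 99 fa a5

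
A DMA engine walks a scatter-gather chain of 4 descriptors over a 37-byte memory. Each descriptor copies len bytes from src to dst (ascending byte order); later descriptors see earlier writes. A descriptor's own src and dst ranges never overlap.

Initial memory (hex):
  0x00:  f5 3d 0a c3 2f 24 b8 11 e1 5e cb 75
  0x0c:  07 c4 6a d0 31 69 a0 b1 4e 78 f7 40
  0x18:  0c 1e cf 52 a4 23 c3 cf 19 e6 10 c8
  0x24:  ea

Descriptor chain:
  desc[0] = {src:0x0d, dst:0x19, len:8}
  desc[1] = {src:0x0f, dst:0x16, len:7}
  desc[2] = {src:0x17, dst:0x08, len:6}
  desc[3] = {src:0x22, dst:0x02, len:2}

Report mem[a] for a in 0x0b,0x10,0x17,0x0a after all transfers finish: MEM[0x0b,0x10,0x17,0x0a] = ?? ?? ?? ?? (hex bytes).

MEM[0x0b,0x10,0x17,0x0a] = b1 31 31 a0

D0: mem[0x19..0x20] <- [c4 6a d0 31 69 a0 b1 4e]
D1: mem[0x16..0x1c] <- [d0 31 69 a0 b1 4e 78]
D2: mem[0x08..0x0d] <- [31 69 a0 b1 4e 78]
D3: mem[0x02..0x03] <- [10 c8]
query mem[0x0b]=0xb1, mem[0x10]=0x31, mem[0x17]=0x31, mem[0x0a]=0xa0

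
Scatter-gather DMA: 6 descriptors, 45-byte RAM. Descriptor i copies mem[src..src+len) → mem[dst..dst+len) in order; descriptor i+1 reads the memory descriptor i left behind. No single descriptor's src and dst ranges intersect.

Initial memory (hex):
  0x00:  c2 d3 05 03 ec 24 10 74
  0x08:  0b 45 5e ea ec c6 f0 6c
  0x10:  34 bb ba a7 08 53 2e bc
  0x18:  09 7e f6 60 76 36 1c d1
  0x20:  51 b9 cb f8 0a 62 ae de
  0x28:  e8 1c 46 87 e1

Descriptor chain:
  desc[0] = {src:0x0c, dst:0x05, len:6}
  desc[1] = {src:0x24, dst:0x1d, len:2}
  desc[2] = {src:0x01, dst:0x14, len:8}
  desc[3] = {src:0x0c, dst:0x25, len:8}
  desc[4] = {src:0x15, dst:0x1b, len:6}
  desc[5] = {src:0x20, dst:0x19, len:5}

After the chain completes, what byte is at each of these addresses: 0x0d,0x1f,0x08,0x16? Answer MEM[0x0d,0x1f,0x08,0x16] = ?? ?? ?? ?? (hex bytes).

D0: mem[0x05..0x0a] <- [ec c6 f0 6c 34 bb]
D1: mem[0x1d..0x1e] <- [0a 62]
D2: mem[0x14..0x1b] <- [d3 05 03 ec ec c6 f0 6c]
D3: mem[0x25..0x2c] <- [ec c6 f0 6c 34 bb ba a7]
D4: mem[0x1b..0x20] <- [05 03 ec ec c6 f0]
D5: mem[0x19..0x1d] <- [f0 b9 cb f8 0a]
query mem[0x0d]=0xc6, mem[0x1f]=0xc6, mem[0x08]=0x6c, mem[0x16]=0x03

MEM[0x0d,0x1f,0x08,0x16] = c6 c6 6c 03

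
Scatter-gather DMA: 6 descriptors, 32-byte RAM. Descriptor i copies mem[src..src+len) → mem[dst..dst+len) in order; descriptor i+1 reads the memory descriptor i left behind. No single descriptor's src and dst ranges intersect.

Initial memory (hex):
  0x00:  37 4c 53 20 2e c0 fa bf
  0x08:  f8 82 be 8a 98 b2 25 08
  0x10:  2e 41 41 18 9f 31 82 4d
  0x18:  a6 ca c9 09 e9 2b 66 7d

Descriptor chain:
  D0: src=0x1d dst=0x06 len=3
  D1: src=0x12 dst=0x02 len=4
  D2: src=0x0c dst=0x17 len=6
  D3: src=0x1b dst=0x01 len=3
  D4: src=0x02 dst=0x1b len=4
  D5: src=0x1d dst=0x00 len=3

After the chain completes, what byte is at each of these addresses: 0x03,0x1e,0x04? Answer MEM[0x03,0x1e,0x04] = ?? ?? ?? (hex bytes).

MEM[0x03,0x1e,0x04] = 2b 31 9f

[0] 0x1d->0x06 len=3 : 2b 66 7d
[1] 0x12->0x02 len=4 : 41 18 9f 31
[2] 0x0c->0x17 len=6 : 98 b2 25 08 2e 41
[3] 0x1b->0x01 len=3 : 2e 41 2b
[4] 0x02->0x1b len=4 : 41 2b 9f 31
[5] 0x1d->0x00 len=3 : 9f 31 7d
query mem[0x03]=0x2b, mem[0x1e]=0x31, mem[0x04]=0x9f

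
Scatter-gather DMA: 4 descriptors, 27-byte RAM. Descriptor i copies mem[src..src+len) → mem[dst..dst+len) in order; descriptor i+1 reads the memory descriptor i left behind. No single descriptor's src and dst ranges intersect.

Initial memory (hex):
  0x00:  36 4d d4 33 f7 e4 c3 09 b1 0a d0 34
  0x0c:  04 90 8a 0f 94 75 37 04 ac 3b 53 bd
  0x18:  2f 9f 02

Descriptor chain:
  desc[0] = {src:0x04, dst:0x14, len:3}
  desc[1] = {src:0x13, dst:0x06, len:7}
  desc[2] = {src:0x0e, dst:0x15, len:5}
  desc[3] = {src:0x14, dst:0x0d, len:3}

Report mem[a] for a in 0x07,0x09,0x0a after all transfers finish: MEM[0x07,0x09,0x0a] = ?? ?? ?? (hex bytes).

  after D0: wrote 3B at 0x14 = f7e4c3
  after D1: wrote 7B at 0x06 = 04f7e4c3bd2f9f
  after D2: wrote 5B at 0x15 = 8a0f947537
  after D3: wrote 3B at 0x0d = f78a0f
query mem[0x07]=0xf7, mem[0x09]=0xc3, mem[0x0a]=0xbd

MEM[0x07,0x09,0x0a] = f7 c3 bd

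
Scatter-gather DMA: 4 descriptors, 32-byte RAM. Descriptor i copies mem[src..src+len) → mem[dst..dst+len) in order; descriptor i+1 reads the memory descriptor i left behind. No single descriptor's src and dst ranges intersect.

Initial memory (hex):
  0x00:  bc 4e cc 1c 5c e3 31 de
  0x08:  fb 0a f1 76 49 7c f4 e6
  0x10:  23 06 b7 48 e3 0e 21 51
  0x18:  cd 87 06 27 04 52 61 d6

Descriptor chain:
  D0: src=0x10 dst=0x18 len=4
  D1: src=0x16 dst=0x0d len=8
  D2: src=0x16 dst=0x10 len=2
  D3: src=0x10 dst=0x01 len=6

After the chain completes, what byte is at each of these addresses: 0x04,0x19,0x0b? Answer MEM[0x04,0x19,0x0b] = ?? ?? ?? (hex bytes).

MEM[0x04,0x19,0x0b] = 04 06 76

[0] 0x10->0x18 len=4 : 23 06 b7 48
[1] 0x16->0x0d len=8 : 21 51 23 06 b7 48 04 52
[2] 0x16->0x10 len=2 : 21 51
[3] 0x10->0x01 len=6 : 21 51 48 04 52 0e
query mem[0x04]=0x04, mem[0x19]=0x06, mem[0x0b]=0x76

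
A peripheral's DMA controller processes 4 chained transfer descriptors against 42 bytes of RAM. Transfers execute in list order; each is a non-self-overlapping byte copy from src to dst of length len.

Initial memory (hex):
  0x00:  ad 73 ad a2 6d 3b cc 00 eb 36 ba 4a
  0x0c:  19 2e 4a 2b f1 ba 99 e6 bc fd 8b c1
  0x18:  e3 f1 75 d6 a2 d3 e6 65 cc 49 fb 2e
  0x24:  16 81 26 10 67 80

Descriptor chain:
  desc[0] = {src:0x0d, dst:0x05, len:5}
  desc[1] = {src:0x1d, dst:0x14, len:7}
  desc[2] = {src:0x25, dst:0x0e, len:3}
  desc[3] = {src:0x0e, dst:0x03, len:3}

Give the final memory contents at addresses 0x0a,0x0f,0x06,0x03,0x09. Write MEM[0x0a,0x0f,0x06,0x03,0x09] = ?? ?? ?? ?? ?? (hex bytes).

  after D0: wrote 5B at 0x05 = 2e4a2bf1ba
  after D1: wrote 7B at 0x14 = d3e665cc49fb2e
  after D2: wrote 3B at 0x0e = 812610
  after D3: wrote 3B at 0x03 = 812610
query mem[0x0a]=0xba, mem[0x0f]=0x26, mem[0x06]=0x4a, mem[0x03]=0x81, mem[0x09]=0xba

MEM[0x0a,0x0f,0x06,0x03,0x09] = ba 26 4a 81 ba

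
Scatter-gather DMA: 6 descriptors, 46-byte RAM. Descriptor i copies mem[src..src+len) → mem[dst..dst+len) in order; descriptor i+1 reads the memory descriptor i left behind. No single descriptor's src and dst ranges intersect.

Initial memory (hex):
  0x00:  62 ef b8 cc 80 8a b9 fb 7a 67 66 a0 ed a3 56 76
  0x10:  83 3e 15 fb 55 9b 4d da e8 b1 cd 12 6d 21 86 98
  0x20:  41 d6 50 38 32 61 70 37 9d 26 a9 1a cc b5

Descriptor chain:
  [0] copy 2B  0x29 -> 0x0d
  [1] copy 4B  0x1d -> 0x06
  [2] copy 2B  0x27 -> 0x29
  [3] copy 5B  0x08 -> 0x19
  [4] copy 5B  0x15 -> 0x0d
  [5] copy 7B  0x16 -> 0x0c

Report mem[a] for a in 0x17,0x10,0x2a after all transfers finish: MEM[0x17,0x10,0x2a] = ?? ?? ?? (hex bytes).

[0] 0x29->0x0d len=2 : 26 a9
[1] 0x1d->0x06 len=4 : 21 86 98 41
[2] 0x27->0x29 len=2 : 37 9d
[3] 0x08->0x19 len=5 : 98 41 66 a0 ed
[4] 0x15->0x0d len=5 : 9b 4d da e8 98
[5] 0x16->0x0c len=7 : 4d da e8 98 41 66 a0
query mem[0x17]=0xda, mem[0x10]=0x41, mem[0x2a]=0x9d

MEM[0x17,0x10,0x2a] = da 41 9d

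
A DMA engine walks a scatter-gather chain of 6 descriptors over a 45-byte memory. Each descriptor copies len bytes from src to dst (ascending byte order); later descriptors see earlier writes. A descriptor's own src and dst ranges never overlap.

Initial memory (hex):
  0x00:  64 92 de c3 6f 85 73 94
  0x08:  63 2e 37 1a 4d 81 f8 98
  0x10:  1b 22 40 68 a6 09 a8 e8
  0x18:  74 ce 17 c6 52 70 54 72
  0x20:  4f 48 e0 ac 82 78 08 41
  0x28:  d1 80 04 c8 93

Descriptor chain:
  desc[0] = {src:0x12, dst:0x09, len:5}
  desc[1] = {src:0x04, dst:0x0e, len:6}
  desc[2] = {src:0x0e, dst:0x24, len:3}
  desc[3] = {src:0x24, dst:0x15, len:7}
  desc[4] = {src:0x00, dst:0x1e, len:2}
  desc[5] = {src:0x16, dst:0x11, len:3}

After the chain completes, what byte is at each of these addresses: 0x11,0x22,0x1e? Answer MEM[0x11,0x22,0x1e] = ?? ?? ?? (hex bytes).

#0 dst[0x09+5] := {0x40,0x68,0xa6,0x09,0xa8}
#1 dst[0x0e+6] := {0x6f,0x85,0x73,0x94,0x63,0x40}
#2 dst[0x24+3] := {0x6f,0x85,0x73}
#3 dst[0x15+7] := {0x6f,0x85,0x73,0x41,0xd1,0x80,0x04}
#4 dst[0x1e+2] := {0x64,0x92}
#5 dst[0x11+3] := {0x85,0x73,0x41}
query mem[0x11]=0x85, mem[0x22]=0xe0, mem[0x1e]=0x64

MEM[0x11,0x22,0x1e] = 85 e0 64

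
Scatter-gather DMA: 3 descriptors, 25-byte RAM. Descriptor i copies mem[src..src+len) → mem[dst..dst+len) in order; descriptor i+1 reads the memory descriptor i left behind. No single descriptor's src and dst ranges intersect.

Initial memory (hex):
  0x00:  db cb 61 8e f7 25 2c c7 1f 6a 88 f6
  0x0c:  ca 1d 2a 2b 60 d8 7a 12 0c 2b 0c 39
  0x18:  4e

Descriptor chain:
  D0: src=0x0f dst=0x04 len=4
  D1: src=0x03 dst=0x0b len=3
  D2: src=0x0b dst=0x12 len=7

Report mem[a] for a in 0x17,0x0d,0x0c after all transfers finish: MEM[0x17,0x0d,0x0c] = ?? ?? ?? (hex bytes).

MEM[0x17,0x0d,0x0c] = 60 60 2b

  after D0: wrote 4B at 0x04 = 2b60d87a
  after D1: wrote 3B at 0x0b = 8e2b60
  after D2: wrote 7B at 0x12 = 8e2b602a2b60d8
query mem[0x17]=0x60, mem[0x0d]=0x60, mem[0x0c]=0x2b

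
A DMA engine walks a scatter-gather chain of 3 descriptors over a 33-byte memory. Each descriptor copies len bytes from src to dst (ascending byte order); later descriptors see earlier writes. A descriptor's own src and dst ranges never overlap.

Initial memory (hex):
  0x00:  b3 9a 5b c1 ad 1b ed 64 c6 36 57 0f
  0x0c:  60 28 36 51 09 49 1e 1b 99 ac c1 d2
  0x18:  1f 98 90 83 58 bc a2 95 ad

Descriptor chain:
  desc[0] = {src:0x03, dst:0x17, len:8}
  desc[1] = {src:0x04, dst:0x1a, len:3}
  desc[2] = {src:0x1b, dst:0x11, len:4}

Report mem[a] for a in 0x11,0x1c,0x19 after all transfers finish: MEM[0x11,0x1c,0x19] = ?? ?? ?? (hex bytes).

MEM[0x11,0x1c,0x19] = 1b ed 1b

#0 dst[0x17+8] := {0xc1,0xad,0x1b,0xed,0x64,0xc6,0x36,0x57}
#1 dst[0x1a+3] := {0xad,0x1b,0xed}
#2 dst[0x11+4] := {0x1b,0xed,0x36,0x57}
query mem[0x11]=0x1b, mem[0x1c]=0xed, mem[0x19]=0x1b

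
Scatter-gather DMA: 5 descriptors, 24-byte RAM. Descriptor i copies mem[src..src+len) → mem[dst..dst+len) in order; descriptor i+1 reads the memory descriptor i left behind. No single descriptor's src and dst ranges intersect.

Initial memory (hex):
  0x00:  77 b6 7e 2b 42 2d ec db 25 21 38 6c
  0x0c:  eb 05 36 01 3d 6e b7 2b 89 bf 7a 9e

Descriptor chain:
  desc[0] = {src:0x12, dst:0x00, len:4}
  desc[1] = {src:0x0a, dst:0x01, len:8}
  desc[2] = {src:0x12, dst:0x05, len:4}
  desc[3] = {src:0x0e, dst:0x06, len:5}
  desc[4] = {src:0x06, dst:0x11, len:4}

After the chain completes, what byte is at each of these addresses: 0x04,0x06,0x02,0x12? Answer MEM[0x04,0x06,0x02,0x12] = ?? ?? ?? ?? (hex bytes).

[0] 0x12->0x00 len=4 : b7 2b 89 bf
[1] 0x0a->0x01 len=8 : 38 6c eb 05 36 01 3d 6e
[2] 0x12->0x05 len=4 : b7 2b 89 bf
[3] 0x0e->0x06 len=5 : 36 01 3d 6e b7
[4] 0x06->0x11 len=4 : 36 01 3d 6e
query mem[0x04]=0x05, mem[0x06]=0x36, mem[0x02]=0x6c, mem[0x12]=0x01

MEM[0x04,0x06,0x02,0x12] = 05 36 6c 01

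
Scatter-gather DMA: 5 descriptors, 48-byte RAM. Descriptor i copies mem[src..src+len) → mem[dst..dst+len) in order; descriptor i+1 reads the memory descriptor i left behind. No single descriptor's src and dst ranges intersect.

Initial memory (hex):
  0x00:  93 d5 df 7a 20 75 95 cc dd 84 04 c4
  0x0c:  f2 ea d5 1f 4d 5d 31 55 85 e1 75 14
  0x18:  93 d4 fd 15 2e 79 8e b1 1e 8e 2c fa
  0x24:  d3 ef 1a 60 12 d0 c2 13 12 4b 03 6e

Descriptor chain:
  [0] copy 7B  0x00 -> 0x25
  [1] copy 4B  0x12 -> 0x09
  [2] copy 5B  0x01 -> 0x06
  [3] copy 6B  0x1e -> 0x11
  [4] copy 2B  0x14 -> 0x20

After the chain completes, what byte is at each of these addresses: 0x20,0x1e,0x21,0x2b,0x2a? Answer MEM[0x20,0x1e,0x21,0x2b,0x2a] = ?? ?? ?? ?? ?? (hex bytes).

  after D0: wrote 7B at 0x25 = 93d5df7a207595
  after D1: wrote 4B at 0x09 = 315585e1
  after D2: wrote 5B at 0x06 = d5df7a2075
  after D3: wrote 6B at 0x11 = 8eb11e8e2cfa
  after D4: wrote 2B at 0x20 = 8e2c
query mem[0x20]=0x8e, mem[0x1e]=0x8e, mem[0x21]=0x2c, mem[0x2b]=0x95, mem[0x2a]=0x75

MEM[0x20,0x1e,0x21,0x2b,0x2a] = 8e 8e 2c 95 75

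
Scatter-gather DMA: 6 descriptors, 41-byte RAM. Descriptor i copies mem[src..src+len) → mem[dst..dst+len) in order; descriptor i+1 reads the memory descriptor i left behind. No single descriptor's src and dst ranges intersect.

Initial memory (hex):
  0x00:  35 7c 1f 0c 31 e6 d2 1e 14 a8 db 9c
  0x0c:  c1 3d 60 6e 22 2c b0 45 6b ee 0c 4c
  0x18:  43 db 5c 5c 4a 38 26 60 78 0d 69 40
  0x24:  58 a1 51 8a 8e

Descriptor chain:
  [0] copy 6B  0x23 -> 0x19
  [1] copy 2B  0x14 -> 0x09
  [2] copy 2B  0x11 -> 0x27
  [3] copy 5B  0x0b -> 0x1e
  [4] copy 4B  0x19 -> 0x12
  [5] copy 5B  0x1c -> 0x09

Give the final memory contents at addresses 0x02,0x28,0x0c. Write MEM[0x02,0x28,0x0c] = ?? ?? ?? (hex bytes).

#0 dst[0x19+6] := {0x40,0x58,0xa1,0x51,0x8a,0x8e}
#1 dst[0x09+2] := {0x6b,0xee}
#2 dst[0x27+2] := {0x2c,0xb0}
#3 dst[0x1e+5] := {0x9c,0xc1,0x3d,0x60,0x6e}
#4 dst[0x12+4] := {0x40,0x58,0xa1,0x51}
#5 dst[0x09+5] := {0x51,0x8a,0x9c,0xc1,0x3d}
query mem[0x02]=0x1f, mem[0x28]=0xb0, mem[0x0c]=0xc1

MEM[0x02,0x28,0x0c] = 1f b0 c1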